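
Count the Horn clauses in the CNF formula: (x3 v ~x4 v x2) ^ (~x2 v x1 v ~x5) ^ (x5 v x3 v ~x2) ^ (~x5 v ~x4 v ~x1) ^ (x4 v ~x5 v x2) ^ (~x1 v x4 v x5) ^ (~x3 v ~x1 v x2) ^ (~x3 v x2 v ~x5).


A Horn clause has at most one positive literal.
Clause 1: 2 positive lit(s) -> not Horn
Clause 2: 1 positive lit(s) -> Horn
Clause 3: 2 positive lit(s) -> not Horn
Clause 4: 0 positive lit(s) -> Horn
Clause 5: 2 positive lit(s) -> not Horn
Clause 6: 2 positive lit(s) -> not Horn
Clause 7: 1 positive lit(s) -> Horn
Clause 8: 1 positive lit(s) -> Horn
Total Horn clauses = 4.

4


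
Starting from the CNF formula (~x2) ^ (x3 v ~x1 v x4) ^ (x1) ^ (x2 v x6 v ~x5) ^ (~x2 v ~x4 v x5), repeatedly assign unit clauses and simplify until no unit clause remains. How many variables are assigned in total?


Unit propagation repeatedly assigns the literal in any unit clause, then simplifies.
Assignments in order: x2 = F, x1 = T.
No further unit clauses remain.
Total variables assigned = 2.

2


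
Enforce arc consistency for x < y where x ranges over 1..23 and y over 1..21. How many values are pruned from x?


For the constraint x < y, x needs a supporting value in y's domain.
x can be at most 20 (one less than y's maximum).
Valid x values from domain: 20 out of 23.
Pruned = 23 - 20 = 3.

3


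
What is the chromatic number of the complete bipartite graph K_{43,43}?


K_{43,43} is bipartite by definition: the two parts are independent sets, with every edge crossing between them.
Color all vertices in one part with color 1 and all vertices in the other part with color 2.
Since the graph has at least one edge, one color does not suffice.
Chromatic number = 2.

2


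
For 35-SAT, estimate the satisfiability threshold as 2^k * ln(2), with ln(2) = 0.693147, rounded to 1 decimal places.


Using the asymptotic formula: threshold ~ 2^k * ln(2).
2^35 = 34359738368.
34359738368 * 0.693147 = 23816349570.6.

23816349570.6


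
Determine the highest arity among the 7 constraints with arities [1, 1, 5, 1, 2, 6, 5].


The arities are: 1, 1, 5, 1, 2, 6, 5.
Scan for the maximum value.
Maximum arity = 6.

6


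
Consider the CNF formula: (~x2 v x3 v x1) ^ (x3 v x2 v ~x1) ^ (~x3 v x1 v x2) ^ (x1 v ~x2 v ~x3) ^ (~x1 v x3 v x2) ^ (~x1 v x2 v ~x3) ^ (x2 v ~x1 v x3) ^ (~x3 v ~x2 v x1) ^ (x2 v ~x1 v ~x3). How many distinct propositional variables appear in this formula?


Identify each distinct variable in the formula.
Variables found: x1, x2, x3.
Total distinct variables = 3.

3


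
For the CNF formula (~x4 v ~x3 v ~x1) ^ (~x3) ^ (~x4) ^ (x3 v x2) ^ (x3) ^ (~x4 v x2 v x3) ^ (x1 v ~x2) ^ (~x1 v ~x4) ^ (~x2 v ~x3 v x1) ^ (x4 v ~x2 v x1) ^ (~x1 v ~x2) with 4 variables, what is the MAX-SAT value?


Enumerate all 16 truth assignments.
For each, count how many of the 11 clauses are satisfied.
The formula is not fully satisfiable, so the maximum is below 11.
Maximum simultaneously satisfiable clauses = 10.

10


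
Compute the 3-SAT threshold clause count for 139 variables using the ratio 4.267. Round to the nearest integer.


The 3-SAT phase transition occurs at approximately 4.267 clauses per variable.
m = 4.267 * 139 = 593.113.
Rounded to nearest integer: 593.

593


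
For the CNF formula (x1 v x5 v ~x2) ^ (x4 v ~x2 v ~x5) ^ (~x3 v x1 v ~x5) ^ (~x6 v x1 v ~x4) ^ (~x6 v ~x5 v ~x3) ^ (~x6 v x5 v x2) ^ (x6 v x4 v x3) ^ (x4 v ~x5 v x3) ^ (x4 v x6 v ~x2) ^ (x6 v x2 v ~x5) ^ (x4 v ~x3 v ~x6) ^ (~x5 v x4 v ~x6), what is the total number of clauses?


Each group enclosed in parentheses joined by ^ is one clause.
Counting the conjuncts: 12 clauses.

12


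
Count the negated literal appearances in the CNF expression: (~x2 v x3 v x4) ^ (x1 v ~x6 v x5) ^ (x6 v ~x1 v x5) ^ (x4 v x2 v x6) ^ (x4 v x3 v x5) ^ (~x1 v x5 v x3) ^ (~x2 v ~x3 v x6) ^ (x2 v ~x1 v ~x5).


Scan each clause for negated literals.
Clause 1: 1 negative; Clause 2: 1 negative; Clause 3: 1 negative; Clause 4: 0 negative; Clause 5: 0 negative; Clause 6: 1 negative; Clause 7: 2 negative; Clause 8: 2 negative.
Total negative literal occurrences = 8.

8


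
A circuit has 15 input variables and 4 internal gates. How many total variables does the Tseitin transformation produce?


The Tseitin transformation introduces one auxiliary variable per gate.
Total variables = inputs + gates = 15 + 4 = 19.

19


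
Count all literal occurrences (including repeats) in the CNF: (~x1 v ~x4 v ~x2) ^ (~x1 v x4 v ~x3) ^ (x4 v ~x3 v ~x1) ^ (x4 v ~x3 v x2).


Clause lengths: 3, 3, 3, 3.
Sum = 3 + 3 + 3 + 3 = 12.

12


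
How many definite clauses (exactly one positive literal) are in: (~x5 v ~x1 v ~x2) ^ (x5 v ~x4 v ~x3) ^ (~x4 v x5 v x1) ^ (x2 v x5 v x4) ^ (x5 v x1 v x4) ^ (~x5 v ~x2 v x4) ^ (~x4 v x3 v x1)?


A definite clause has exactly one positive literal.
Clause 1: 0 positive -> not definite
Clause 2: 1 positive -> definite
Clause 3: 2 positive -> not definite
Clause 4: 3 positive -> not definite
Clause 5: 3 positive -> not definite
Clause 6: 1 positive -> definite
Clause 7: 2 positive -> not definite
Definite clause count = 2.

2


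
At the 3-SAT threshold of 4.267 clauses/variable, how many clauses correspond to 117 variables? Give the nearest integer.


The 3-SAT phase transition occurs at approximately 4.267 clauses per variable.
m = 4.267 * 117 = 499.239.
Rounded to nearest integer: 499.

499


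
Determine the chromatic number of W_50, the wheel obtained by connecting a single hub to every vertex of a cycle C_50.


W_50 consists of the cycle C_50 together with a hub vertex adjacent to every cycle vertex.
The cycle C_50 needs 2 colors (even cycle -> 2).
The hub is adjacent to every cycle vertex, so it must receive a new color distinct from all of them.
Chromatic number = 2 + 1 = 3.

3


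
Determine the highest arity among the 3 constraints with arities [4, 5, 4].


The arities are: 4, 5, 4.
Scan for the maximum value.
Maximum arity = 5.

5


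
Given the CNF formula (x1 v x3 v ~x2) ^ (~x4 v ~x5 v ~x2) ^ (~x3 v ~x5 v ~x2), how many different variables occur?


Identify each distinct variable in the formula.
Variables found: x1, x2, x3, x4, x5.
Total distinct variables = 5.

5


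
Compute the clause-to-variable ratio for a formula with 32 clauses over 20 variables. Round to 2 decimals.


Clause-to-variable ratio = clauses / variables.
32 / 20 = 1.6.

1.6


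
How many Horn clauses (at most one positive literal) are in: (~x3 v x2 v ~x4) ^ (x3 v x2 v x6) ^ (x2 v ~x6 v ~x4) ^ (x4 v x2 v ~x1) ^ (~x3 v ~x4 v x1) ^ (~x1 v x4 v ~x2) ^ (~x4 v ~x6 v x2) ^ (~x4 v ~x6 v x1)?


A Horn clause has at most one positive literal.
Clause 1: 1 positive lit(s) -> Horn
Clause 2: 3 positive lit(s) -> not Horn
Clause 3: 1 positive lit(s) -> Horn
Clause 4: 2 positive lit(s) -> not Horn
Clause 5: 1 positive lit(s) -> Horn
Clause 6: 1 positive lit(s) -> Horn
Clause 7: 1 positive lit(s) -> Horn
Clause 8: 1 positive lit(s) -> Horn
Total Horn clauses = 6.

6


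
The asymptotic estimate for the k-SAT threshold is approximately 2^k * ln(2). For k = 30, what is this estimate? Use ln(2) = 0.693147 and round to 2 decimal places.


Using the asymptotic formula: threshold ~ 2^k * ln(2).
2^30 = 1073741824.
1073741824 * 0.693147 = 744260924.08.

744260924.08


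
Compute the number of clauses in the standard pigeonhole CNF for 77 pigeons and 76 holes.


The PHP encoding has two parts:
1) At-least-one-hole clauses: 77 (one per pigeon, each with 76 literals).
2) At-most-one-pigeon-per-hole clauses: 76 holes * C(77,2) = 76 * 2926 = 222376.
Total clauses = 77 + 222376 = 222453.

222453


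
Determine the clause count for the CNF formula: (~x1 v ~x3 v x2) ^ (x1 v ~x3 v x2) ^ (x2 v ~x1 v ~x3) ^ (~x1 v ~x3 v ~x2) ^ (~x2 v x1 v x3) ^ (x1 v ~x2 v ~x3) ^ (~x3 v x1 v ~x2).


Each group enclosed in parentheses joined by ^ is one clause.
Counting the conjuncts: 7 clauses.

7


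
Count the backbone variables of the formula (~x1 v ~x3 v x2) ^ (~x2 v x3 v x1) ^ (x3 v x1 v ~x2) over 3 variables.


Find all satisfying assignments: 6 model(s).
Check which variables have the same value in every model.
No variable is fixed across all models.
Backbone size = 0.

0


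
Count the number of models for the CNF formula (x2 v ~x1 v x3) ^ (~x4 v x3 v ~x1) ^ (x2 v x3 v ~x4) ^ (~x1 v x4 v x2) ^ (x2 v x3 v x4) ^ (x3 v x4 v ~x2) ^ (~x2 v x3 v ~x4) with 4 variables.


Enumerate all 16 truth assignments over 4 variables.
Test each against every clause.
Satisfying assignments found: 7.

7


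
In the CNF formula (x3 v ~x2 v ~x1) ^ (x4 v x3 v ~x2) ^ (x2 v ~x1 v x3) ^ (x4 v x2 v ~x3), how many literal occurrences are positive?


Scan each clause for unnegated literals.
Clause 1: 1 positive; Clause 2: 2 positive; Clause 3: 2 positive; Clause 4: 2 positive.
Total positive literal occurrences = 7.

7


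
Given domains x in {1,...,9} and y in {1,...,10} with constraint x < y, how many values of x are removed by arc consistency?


For the constraint x < y, x needs a supporting value in y's domain.
x can be at most 9 (one less than y's maximum).
Valid x values from domain: 9 out of 9.
Pruned = 9 - 9 = 0.

0


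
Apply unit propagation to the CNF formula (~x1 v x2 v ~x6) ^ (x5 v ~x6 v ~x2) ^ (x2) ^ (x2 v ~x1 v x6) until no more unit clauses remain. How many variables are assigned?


Unit propagation repeatedly assigns the literal in any unit clause, then simplifies.
Assignments in order: x2 = T.
No further unit clauses remain.
Total variables assigned = 1.

1


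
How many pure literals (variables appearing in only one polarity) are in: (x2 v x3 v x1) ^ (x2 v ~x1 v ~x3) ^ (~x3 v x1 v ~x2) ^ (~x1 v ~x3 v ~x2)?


A pure literal appears in only one polarity across all clauses.
No pure literals found.
Count = 0.

0


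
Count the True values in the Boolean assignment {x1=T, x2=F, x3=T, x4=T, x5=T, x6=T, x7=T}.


The weight is the number of variables assigned True.
True variables: x1, x3, x4, x5, x6, x7.
Weight = 6.

6


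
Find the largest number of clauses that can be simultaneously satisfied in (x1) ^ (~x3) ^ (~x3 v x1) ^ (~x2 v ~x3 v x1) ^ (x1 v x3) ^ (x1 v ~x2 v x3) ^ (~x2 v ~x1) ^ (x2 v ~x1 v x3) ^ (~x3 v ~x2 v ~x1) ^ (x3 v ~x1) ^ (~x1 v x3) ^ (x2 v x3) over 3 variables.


Enumerate all 8 truth assignments.
For each, count how many of the 12 clauses are satisfied.
The formula is not fully satisfiable, so the maximum is below 12.
Maximum simultaneously satisfiable clauses = 11.

11


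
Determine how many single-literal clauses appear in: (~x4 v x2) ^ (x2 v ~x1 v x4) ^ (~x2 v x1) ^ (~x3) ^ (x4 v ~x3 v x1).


A unit clause contains exactly one literal.
Unit clauses found: (~x3).
Count = 1.

1


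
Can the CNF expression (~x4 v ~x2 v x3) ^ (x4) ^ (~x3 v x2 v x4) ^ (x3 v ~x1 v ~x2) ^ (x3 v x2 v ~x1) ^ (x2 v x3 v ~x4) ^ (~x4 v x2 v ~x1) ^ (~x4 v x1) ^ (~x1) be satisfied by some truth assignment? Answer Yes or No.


Check all 16 possible truth assignments.
Number of satisfying assignments found: 0.
The formula is unsatisfiable.

No


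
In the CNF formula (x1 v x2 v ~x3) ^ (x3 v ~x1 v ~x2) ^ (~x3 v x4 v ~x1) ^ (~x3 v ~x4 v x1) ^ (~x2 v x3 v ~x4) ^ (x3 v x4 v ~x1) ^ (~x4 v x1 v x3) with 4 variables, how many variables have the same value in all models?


Find all satisfying assignments: 6 model(s).
Check which variables have the same value in every model.
No variable is fixed across all models.
Backbone size = 0.

0


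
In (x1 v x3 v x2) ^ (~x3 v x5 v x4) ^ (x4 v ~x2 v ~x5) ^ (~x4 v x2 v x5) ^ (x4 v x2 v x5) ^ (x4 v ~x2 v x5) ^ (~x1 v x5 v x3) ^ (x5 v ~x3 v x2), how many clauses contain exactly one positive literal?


A definite clause has exactly one positive literal.
Clause 1: 3 positive -> not definite
Clause 2: 2 positive -> not definite
Clause 3: 1 positive -> definite
Clause 4: 2 positive -> not definite
Clause 5: 3 positive -> not definite
Clause 6: 2 positive -> not definite
Clause 7: 2 positive -> not definite
Clause 8: 2 positive -> not definite
Definite clause count = 1.

1


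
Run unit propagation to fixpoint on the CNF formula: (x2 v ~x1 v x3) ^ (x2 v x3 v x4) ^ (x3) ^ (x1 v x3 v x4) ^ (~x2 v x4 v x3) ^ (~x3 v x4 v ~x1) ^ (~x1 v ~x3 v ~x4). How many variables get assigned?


Unit propagation repeatedly assigns the literal in any unit clause, then simplifies.
Assignments in order: x3 = T.
No further unit clauses remain.
Total variables assigned = 1.

1


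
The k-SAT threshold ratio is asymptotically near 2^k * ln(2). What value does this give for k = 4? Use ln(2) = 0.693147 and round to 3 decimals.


Using the asymptotic formula: threshold ~ 2^k * ln(2).
2^4 = 16.
16 * 0.693147 = 11.09.

11.09


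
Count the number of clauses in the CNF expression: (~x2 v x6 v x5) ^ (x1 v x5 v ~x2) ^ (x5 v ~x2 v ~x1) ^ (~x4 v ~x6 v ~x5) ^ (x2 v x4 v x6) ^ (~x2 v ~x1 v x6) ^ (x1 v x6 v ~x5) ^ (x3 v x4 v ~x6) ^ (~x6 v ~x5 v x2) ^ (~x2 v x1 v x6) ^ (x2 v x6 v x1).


Each group enclosed in parentheses joined by ^ is one clause.
Counting the conjuncts: 11 clauses.

11


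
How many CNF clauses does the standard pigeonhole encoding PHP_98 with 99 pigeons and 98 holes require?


The PHP encoding has two parts:
1) At-least-one-hole clauses: 99 (one per pigeon, each with 98 literals).
2) At-most-one-pigeon-per-hole clauses: 98 holes * C(99,2) = 98 * 4851 = 475398.
Total clauses = 99 + 475398 = 475497.

475497


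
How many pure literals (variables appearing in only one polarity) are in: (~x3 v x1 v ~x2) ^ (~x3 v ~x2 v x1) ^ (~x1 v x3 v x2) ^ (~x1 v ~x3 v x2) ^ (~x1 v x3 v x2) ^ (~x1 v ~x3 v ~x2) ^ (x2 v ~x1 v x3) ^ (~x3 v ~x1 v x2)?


A pure literal appears in only one polarity across all clauses.
No pure literals found.
Count = 0.

0


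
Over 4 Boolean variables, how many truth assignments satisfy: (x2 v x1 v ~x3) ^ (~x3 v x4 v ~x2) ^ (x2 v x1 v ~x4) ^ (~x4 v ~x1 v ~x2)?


Enumerate all 16 truth assignments over 4 variables.
Test each against every clause.
Satisfying assignments found: 9.

9


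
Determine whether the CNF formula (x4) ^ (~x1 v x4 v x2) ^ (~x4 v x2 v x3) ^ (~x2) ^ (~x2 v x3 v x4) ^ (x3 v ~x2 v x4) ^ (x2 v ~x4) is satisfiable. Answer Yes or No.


Check all 16 possible truth assignments.
Number of satisfying assignments found: 0.
The formula is unsatisfiable.

No


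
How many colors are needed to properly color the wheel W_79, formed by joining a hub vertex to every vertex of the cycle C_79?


W_79 consists of the cycle C_79 together with a hub vertex adjacent to every cycle vertex.
The cycle C_79 needs 3 colors (odd cycle -> 3).
The hub is adjacent to every cycle vertex, so it must receive a new color distinct from all of them.
Chromatic number = 3 + 1 = 4.

4


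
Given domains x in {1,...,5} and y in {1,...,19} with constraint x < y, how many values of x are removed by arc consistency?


For the constraint x < y, x needs a supporting value in y's domain.
x can be at most 18 (one less than y's maximum).
Valid x values from domain: 5 out of 5.
Pruned = 5 - 5 = 0.

0


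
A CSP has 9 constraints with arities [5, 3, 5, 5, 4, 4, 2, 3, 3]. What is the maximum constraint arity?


The arities are: 5, 3, 5, 5, 4, 4, 2, 3, 3.
Scan for the maximum value.
Maximum arity = 5.

5


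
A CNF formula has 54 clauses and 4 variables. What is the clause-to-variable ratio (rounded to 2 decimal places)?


Clause-to-variable ratio = clauses / variables.
54 / 4 = 13.5.

13.5


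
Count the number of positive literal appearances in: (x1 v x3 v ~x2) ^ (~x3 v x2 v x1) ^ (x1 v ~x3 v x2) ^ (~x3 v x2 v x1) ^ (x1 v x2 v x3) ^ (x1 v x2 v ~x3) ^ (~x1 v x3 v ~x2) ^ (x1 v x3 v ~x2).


Scan each clause for unnegated literals.
Clause 1: 2 positive; Clause 2: 2 positive; Clause 3: 2 positive; Clause 4: 2 positive; Clause 5: 3 positive; Clause 6: 2 positive; Clause 7: 1 positive; Clause 8: 2 positive.
Total positive literal occurrences = 16.

16


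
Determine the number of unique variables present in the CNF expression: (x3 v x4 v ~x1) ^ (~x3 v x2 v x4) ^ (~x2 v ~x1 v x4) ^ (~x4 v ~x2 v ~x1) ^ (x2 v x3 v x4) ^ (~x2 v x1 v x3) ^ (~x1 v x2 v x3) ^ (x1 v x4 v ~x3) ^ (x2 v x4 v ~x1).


Identify each distinct variable in the formula.
Variables found: x1, x2, x3, x4.
Total distinct variables = 4.

4


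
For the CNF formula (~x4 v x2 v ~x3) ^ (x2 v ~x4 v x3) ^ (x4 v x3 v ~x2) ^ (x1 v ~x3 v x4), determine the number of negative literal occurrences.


Scan each clause for negated literals.
Clause 1: 2 negative; Clause 2: 1 negative; Clause 3: 1 negative; Clause 4: 1 negative.
Total negative literal occurrences = 5.

5


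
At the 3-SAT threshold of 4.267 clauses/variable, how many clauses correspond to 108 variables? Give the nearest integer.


The 3-SAT phase transition occurs at approximately 4.267 clauses per variable.
m = 4.267 * 108 = 460.836.
Rounded to nearest integer: 461.

461


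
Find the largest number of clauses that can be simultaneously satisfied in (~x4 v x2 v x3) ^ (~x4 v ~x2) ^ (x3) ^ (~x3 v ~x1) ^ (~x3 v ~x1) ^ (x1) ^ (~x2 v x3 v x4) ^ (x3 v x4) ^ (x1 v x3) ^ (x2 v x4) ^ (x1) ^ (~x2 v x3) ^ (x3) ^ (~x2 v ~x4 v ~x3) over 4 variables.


Enumerate all 16 truth assignments.
For each, count how many of the 14 clauses are satisfied.
The formula is not fully satisfiable, so the maximum is below 14.
Maximum simultaneously satisfiable clauses = 12.

12


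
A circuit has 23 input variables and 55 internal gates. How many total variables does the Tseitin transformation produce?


The Tseitin transformation introduces one auxiliary variable per gate.
Total variables = inputs + gates = 23 + 55 = 78.

78


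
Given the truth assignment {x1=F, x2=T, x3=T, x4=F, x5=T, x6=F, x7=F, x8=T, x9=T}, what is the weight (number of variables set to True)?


The weight is the number of variables assigned True.
True variables: x2, x3, x5, x8, x9.
Weight = 5.

5


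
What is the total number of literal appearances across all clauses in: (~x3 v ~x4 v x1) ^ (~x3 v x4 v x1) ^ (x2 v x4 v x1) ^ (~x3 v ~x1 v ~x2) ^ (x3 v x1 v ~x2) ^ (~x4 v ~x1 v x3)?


Clause lengths: 3, 3, 3, 3, 3, 3.
Sum = 3 + 3 + 3 + 3 + 3 + 3 = 18.

18


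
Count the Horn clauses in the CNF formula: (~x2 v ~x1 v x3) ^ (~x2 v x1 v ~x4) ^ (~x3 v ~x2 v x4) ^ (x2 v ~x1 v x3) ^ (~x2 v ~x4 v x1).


A Horn clause has at most one positive literal.
Clause 1: 1 positive lit(s) -> Horn
Clause 2: 1 positive lit(s) -> Horn
Clause 3: 1 positive lit(s) -> Horn
Clause 4: 2 positive lit(s) -> not Horn
Clause 5: 1 positive lit(s) -> Horn
Total Horn clauses = 4.

4


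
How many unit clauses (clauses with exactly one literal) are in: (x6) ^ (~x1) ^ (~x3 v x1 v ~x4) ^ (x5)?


A unit clause contains exactly one literal.
Unit clauses found: (x6), (~x1), (x5).
Count = 3.

3


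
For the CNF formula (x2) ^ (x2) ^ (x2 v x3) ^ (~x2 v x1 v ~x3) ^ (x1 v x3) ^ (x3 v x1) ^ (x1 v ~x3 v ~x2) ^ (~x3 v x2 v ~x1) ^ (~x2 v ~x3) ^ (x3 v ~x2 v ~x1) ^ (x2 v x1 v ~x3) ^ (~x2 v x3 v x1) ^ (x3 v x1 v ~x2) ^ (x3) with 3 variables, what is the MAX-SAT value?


Enumerate all 8 truth assignments.
For each, count how many of the 14 clauses are satisfied.
The formula is not fully satisfiable, so the maximum is below 14.
Maximum simultaneously satisfiable clauses = 13.

13


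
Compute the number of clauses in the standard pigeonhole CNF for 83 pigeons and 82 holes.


The PHP encoding has two parts:
1) At-least-one-hole clauses: 83 (one per pigeon, each with 82 literals).
2) At-most-one-pigeon-per-hole clauses: 82 holes * C(83,2) = 82 * 3403 = 279046.
Total clauses = 83 + 279046 = 279129.

279129


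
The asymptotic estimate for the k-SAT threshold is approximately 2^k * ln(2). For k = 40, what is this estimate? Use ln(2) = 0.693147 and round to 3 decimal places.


Using the asymptotic formula: threshold ~ 2^k * ln(2).
2^40 = 1099511627776.
1099511627776 * 0.693147 = 762123186258.051.

762123186258.051


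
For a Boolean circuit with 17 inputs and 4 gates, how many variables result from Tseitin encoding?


The Tseitin transformation introduces one auxiliary variable per gate.
Total variables = inputs + gates = 17 + 4 = 21.

21


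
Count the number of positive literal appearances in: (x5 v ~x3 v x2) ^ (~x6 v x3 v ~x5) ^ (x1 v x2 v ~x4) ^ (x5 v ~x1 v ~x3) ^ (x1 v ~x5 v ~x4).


Scan each clause for unnegated literals.
Clause 1: 2 positive; Clause 2: 1 positive; Clause 3: 2 positive; Clause 4: 1 positive; Clause 5: 1 positive.
Total positive literal occurrences = 7.

7


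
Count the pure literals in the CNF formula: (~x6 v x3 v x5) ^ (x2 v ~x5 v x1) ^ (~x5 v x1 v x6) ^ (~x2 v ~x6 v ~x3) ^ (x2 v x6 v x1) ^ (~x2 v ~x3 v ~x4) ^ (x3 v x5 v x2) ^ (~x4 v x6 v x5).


A pure literal appears in only one polarity across all clauses.
Pure literals: x1 (positive only), x4 (negative only).
Count = 2.

2


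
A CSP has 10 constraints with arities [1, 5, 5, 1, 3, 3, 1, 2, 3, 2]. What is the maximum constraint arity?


The arities are: 1, 5, 5, 1, 3, 3, 1, 2, 3, 2.
Scan for the maximum value.
Maximum arity = 5.

5


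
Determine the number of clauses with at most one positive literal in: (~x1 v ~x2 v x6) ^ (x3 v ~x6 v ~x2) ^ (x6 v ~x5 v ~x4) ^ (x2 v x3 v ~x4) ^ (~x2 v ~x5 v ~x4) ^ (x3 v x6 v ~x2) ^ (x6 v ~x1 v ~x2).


A Horn clause has at most one positive literal.
Clause 1: 1 positive lit(s) -> Horn
Clause 2: 1 positive lit(s) -> Horn
Clause 3: 1 positive lit(s) -> Horn
Clause 4: 2 positive lit(s) -> not Horn
Clause 5: 0 positive lit(s) -> Horn
Clause 6: 2 positive lit(s) -> not Horn
Clause 7: 1 positive lit(s) -> Horn
Total Horn clauses = 5.

5


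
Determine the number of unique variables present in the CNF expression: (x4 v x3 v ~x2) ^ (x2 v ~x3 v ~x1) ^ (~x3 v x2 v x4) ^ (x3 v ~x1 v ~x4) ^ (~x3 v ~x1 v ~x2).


Identify each distinct variable in the formula.
Variables found: x1, x2, x3, x4.
Total distinct variables = 4.

4


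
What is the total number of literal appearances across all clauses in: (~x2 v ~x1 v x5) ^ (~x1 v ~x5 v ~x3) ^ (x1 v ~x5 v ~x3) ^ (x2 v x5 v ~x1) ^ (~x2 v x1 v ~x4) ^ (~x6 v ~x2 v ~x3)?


Clause lengths: 3, 3, 3, 3, 3, 3.
Sum = 3 + 3 + 3 + 3 + 3 + 3 = 18.

18


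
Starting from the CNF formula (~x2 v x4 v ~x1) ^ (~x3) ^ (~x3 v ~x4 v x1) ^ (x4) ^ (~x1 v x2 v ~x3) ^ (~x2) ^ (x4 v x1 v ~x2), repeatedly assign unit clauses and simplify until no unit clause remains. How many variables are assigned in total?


Unit propagation repeatedly assigns the literal in any unit clause, then simplifies.
Assignments in order: x3 = F, x4 = T, x2 = F.
No further unit clauses remain.
Total variables assigned = 3.

3


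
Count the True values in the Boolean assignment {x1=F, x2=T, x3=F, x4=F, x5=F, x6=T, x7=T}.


The weight is the number of variables assigned True.
True variables: x2, x6, x7.
Weight = 3.

3


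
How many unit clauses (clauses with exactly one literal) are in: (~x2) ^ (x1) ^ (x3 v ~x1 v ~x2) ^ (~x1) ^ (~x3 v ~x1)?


A unit clause contains exactly one literal.
Unit clauses found: (~x2), (x1), (~x1).
Count = 3.

3


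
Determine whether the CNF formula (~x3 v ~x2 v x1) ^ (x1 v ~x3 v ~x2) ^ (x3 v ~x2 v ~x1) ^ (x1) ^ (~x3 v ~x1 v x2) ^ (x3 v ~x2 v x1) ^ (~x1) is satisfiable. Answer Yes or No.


Check all 8 possible truth assignments.
Number of satisfying assignments found: 0.
The formula is unsatisfiable.

No


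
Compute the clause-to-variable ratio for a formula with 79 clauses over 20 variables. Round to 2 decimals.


Clause-to-variable ratio = clauses / variables.
79 / 20 = 3.95.

3.95


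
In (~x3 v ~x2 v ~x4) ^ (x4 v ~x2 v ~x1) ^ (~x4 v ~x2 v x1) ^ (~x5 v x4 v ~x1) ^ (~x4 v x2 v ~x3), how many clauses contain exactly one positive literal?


A definite clause has exactly one positive literal.
Clause 1: 0 positive -> not definite
Clause 2: 1 positive -> definite
Clause 3: 1 positive -> definite
Clause 4: 1 positive -> definite
Clause 5: 1 positive -> definite
Definite clause count = 4.

4


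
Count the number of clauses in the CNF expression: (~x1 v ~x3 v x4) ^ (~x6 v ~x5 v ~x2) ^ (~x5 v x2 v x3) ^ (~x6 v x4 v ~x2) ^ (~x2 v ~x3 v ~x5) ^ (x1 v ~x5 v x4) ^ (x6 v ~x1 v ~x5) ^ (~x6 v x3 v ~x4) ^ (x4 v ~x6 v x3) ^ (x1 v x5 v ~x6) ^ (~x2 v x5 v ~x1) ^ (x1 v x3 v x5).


Each group enclosed in parentheses joined by ^ is one clause.
Counting the conjuncts: 12 clauses.

12


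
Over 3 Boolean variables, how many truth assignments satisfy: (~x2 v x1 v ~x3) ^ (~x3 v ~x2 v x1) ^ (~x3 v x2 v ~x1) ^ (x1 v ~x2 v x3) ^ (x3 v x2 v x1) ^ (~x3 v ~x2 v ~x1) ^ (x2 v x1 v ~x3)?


Enumerate all 8 truth assignments over 3 variables.
Test each against every clause.
Satisfying assignments found: 2.

2


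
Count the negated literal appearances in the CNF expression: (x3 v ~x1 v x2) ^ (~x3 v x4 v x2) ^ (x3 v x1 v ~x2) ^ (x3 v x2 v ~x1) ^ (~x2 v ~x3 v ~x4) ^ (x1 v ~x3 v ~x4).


Scan each clause for negated literals.
Clause 1: 1 negative; Clause 2: 1 negative; Clause 3: 1 negative; Clause 4: 1 negative; Clause 5: 3 negative; Clause 6: 2 negative.
Total negative literal occurrences = 9.

9


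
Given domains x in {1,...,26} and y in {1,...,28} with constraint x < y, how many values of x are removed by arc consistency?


For the constraint x < y, x needs a supporting value in y's domain.
x can be at most 27 (one less than y's maximum).
Valid x values from domain: 26 out of 26.
Pruned = 26 - 26 = 0.

0


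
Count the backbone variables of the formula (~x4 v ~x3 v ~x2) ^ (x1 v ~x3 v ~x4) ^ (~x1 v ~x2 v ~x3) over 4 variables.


Find all satisfying assignments: 12 model(s).
Check which variables have the same value in every model.
No variable is fixed across all models.
Backbone size = 0.

0


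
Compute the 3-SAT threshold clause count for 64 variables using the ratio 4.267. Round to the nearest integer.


The 3-SAT phase transition occurs at approximately 4.267 clauses per variable.
m = 4.267 * 64 = 273.088.
Rounded to nearest integer: 273.

273


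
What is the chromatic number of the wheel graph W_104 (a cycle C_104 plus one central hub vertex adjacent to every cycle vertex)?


W_104 consists of the cycle C_104 together with a hub vertex adjacent to every cycle vertex.
The cycle C_104 needs 2 colors (even cycle -> 2).
The hub is adjacent to every cycle vertex, so it must receive a new color distinct from all of them.
Chromatic number = 2 + 1 = 3.

3


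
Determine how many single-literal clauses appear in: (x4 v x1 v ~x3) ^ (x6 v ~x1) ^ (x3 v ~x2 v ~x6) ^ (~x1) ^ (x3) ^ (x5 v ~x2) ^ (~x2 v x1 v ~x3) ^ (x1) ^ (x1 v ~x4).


A unit clause contains exactly one literal.
Unit clauses found: (~x1), (x3), (x1).
Count = 3.

3


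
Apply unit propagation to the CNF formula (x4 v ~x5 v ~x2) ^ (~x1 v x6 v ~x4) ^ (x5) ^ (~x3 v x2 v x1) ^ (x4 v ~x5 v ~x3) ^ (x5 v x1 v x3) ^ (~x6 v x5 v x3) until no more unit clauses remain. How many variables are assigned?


Unit propagation repeatedly assigns the literal in any unit clause, then simplifies.
Assignments in order: x5 = T.
No further unit clauses remain.
Total variables assigned = 1.

1


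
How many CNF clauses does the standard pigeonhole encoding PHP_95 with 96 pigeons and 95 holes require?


The PHP encoding has two parts:
1) At-least-one-hole clauses: 96 (one per pigeon, each with 95 literals).
2) At-most-one-pigeon-per-hole clauses: 95 holes * C(96,2) = 95 * 4560 = 433200.
Total clauses = 96 + 433200 = 433296.

433296


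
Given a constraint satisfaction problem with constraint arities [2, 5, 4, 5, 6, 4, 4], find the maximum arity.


The arities are: 2, 5, 4, 5, 6, 4, 4.
Scan for the maximum value.
Maximum arity = 6.

6


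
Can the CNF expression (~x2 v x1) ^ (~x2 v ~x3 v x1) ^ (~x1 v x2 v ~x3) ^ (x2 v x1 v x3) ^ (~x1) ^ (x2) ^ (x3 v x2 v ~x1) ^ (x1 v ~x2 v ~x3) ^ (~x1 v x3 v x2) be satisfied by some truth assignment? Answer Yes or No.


Check all 8 possible truth assignments.
Number of satisfying assignments found: 0.
The formula is unsatisfiable.

No


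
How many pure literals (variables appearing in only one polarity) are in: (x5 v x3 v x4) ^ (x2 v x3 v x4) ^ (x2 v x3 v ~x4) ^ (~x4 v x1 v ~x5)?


A pure literal appears in only one polarity across all clauses.
Pure literals: x1 (positive only), x2 (positive only), x3 (positive only).
Count = 3.

3


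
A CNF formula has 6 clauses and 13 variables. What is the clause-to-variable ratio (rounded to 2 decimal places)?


Clause-to-variable ratio = clauses / variables.
6 / 13 = 0.46.

0.46


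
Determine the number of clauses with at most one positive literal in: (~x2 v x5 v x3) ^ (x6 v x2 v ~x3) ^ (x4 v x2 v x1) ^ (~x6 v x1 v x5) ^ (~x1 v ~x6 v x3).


A Horn clause has at most one positive literal.
Clause 1: 2 positive lit(s) -> not Horn
Clause 2: 2 positive lit(s) -> not Horn
Clause 3: 3 positive lit(s) -> not Horn
Clause 4: 2 positive lit(s) -> not Horn
Clause 5: 1 positive lit(s) -> Horn
Total Horn clauses = 1.

1


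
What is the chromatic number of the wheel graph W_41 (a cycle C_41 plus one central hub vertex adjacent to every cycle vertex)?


W_41 consists of the cycle C_41 together with a hub vertex adjacent to every cycle vertex.
The cycle C_41 needs 3 colors (odd cycle -> 3).
The hub is adjacent to every cycle vertex, so it must receive a new color distinct from all of them.
Chromatic number = 3 + 1 = 4.

4


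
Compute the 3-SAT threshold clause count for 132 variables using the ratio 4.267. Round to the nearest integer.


The 3-SAT phase transition occurs at approximately 4.267 clauses per variable.
m = 4.267 * 132 = 563.244.
Rounded to nearest integer: 563.

563


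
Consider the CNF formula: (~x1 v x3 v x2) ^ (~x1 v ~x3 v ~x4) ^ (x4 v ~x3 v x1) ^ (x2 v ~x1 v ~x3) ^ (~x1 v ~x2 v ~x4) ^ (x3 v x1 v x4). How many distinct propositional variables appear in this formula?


Identify each distinct variable in the formula.
Variables found: x1, x2, x3, x4.
Total distinct variables = 4.

4


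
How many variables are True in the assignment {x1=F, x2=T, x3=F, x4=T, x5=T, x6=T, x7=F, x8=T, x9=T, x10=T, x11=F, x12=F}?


The weight is the number of variables assigned True.
True variables: x2, x4, x5, x6, x8, x9, x10.
Weight = 7.

7


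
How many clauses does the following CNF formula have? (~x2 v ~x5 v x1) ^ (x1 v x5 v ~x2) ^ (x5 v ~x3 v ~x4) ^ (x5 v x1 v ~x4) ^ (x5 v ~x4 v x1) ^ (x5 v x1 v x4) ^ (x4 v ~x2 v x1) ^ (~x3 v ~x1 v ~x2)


Each group enclosed in parentheses joined by ^ is one clause.
Counting the conjuncts: 8 clauses.

8


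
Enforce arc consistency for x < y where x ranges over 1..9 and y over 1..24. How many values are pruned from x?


For the constraint x < y, x needs a supporting value in y's domain.
x can be at most 23 (one less than y's maximum).
Valid x values from domain: 9 out of 9.
Pruned = 9 - 9 = 0.

0


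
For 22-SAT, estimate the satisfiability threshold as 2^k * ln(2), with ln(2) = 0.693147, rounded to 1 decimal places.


Using the asymptotic formula: threshold ~ 2^k * ln(2).
2^22 = 4194304.
4194304 * 0.693147 = 2907269.2.

2907269.2


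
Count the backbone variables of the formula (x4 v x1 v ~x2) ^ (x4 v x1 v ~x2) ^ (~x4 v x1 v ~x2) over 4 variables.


Find all satisfying assignments: 12 model(s).
Check which variables have the same value in every model.
No variable is fixed across all models.
Backbone size = 0.

0


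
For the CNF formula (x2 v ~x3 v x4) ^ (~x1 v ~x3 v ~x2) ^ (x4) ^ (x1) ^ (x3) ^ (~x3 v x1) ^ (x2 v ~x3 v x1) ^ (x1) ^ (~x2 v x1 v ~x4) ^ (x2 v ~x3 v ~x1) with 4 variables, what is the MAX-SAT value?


Enumerate all 16 truth assignments.
For each, count how many of the 10 clauses are satisfied.
The formula is not fully satisfiable, so the maximum is below 10.
Maximum simultaneously satisfiable clauses = 9.

9


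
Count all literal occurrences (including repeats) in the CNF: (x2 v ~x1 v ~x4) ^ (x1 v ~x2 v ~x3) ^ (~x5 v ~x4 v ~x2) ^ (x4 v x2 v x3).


Clause lengths: 3, 3, 3, 3.
Sum = 3 + 3 + 3 + 3 = 12.

12


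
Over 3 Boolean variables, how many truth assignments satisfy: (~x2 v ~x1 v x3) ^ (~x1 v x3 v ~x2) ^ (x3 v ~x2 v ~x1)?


Enumerate all 8 truth assignments over 3 variables.
Test each against every clause.
Satisfying assignments found: 7.

7


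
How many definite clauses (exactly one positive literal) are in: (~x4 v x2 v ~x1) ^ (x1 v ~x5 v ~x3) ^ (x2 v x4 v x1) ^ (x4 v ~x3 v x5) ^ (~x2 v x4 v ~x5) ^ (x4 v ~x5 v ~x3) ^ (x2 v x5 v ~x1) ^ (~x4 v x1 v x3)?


A definite clause has exactly one positive literal.
Clause 1: 1 positive -> definite
Clause 2: 1 positive -> definite
Clause 3: 3 positive -> not definite
Clause 4: 2 positive -> not definite
Clause 5: 1 positive -> definite
Clause 6: 1 positive -> definite
Clause 7: 2 positive -> not definite
Clause 8: 2 positive -> not definite
Definite clause count = 4.

4


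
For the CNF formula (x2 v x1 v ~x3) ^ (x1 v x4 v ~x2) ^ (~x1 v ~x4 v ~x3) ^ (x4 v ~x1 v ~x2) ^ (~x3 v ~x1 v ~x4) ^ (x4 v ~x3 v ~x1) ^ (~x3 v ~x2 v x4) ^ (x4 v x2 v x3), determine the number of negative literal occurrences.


Scan each clause for negated literals.
Clause 1: 1 negative; Clause 2: 1 negative; Clause 3: 3 negative; Clause 4: 2 negative; Clause 5: 3 negative; Clause 6: 2 negative; Clause 7: 2 negative; Clause 8: 0 negative.
Total negative literal occurrences = 14.

14


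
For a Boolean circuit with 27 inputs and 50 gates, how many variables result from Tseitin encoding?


The Tseitin transformation introduces one auxiliary variable per gate.
Total variables = inputs + gates = 27 + 50 = 77.

77


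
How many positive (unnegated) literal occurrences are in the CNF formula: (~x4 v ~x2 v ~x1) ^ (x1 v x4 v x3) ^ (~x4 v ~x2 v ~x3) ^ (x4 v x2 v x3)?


Scan each clause for unnegated literals.
Clause 1: 0 positive; Clause 2: 3 positive; Clause 3: 0 positive; Clause 4: 3 positive.
Total positive literal occurrences = 6.

6


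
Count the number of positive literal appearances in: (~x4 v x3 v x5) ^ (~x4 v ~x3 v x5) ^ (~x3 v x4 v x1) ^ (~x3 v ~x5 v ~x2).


Scan each clause for unnegated literals.
Clause 1: 2 positive; Clause 2: 1 positive; Clause 3: 2 positive; Clause 4: 0 positive.
Total positive literal occurrences = 5.

5


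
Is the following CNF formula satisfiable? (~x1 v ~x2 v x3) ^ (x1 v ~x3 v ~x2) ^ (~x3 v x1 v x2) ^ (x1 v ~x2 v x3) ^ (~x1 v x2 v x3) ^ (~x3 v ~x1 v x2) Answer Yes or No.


Check all 8 possible truth assignments.
Number of satisfying assignments found: 2.
The formula is satisfiable.

Yes


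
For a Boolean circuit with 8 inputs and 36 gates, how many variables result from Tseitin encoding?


The Tseitin transformation introduces one auxiliary variable per gate.
Total variables = inputs + gates = 8 + 36 = 44.

44


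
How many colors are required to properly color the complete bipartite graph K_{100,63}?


K_{100,63} is bipartite by definition: the two parts are independent sets, with every edge crossing between them.
Color all vertices in one part with color 1 and all vertices in the other part with color 2.
Since the graph has at least one edge, one color does not suffice.
Chromatic number = 2.

2


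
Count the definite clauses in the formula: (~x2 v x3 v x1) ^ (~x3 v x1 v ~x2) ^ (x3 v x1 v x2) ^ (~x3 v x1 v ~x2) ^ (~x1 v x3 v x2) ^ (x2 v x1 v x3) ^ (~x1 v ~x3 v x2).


A definite clause has exactly one positive literal.
Clause 1: 2 positive -> not definite
Clause 2: 1 positive -> definite
Clause 3: 3 positive -> not definite
Clause 4: 1 positive -> definite
Clause 5: 2 positive -> not definite
Clause 6: 3 positive -> not definite
Clause 7: 1 positive -> definite
Definite clause count = 3.

3


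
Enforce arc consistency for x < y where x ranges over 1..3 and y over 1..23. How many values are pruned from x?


For the constraint x < y, x needs a supporting value in y's domain.
x can be at most 22 (one less than y's maximum).
Valid x values from domain: 3 out of 3.
Pruned = 3 - 3 = 0.

0


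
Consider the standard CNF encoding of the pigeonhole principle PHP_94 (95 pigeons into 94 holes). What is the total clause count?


The PHP encoding has two parts:
1) At-least-one-hole clauses: 95 (one per pigeon, each with 94 literals).
2) At-most-one-pigeon-per-hole clauses: 94 holes * C(95,2) = 94 * 4465 = 419710.
Total clauses = 95 + 419710 = 419805.

419805


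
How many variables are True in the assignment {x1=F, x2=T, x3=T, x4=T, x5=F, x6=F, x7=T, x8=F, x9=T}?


The weight is the number of variables assigned True.
True variables: x2, x3, x4, x7, x9.
Weight = 5.

5


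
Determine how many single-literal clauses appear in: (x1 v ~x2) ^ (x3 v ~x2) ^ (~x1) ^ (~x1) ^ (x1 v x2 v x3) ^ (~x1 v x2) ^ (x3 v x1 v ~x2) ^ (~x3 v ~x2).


A unit clause contains exactly one literal.
Unit clauses found: (~x1), (~x1).
Count = 2.

2


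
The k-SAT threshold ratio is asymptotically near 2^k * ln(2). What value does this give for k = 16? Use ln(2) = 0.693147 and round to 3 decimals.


Using the asymptotic formula: threshold ~ 2^k * ln(2).
2^16 = 65536.
65536 * 0.693147 = 45426.082.

45426.082


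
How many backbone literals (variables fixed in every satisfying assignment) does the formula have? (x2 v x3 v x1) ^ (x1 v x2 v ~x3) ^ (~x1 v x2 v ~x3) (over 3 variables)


Find all satisfying assignments: 5 model(s).
Check which variables have the same value in every model.
No variable is fixed across all models.
Backbone size = 0.

0


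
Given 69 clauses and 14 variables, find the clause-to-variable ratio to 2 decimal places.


Clause-to-variable ratio = clauses / variables.
69 / 14 = 4.93.

4.93


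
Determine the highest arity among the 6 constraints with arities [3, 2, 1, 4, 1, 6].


The arities are: 3, 2, 1, 4, 1, 6.
Scan for the maximum value.
Maximum arity = 6.

6


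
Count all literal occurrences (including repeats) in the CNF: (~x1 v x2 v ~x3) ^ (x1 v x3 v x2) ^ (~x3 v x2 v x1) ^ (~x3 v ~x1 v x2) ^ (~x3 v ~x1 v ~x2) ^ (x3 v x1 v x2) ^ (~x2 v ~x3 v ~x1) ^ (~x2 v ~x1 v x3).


Clause lengths: 3, 3, 3, 3, 3, 3, 3, 3.
Sum = 3 + 3 + 3 + 3 + 3 + 3 + 3 + 3 = 24.

24


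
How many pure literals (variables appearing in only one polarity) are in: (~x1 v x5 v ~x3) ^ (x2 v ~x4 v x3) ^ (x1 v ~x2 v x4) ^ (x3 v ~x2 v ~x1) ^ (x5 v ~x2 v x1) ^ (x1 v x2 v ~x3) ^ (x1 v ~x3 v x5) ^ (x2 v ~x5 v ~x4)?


A pure literal appears in only one polarity across all clauses.
No pure literals found.
Count = 0.

0


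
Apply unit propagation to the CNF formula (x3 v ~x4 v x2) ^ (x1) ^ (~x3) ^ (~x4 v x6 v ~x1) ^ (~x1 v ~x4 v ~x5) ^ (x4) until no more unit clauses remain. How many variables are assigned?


Unit propagation repeatedly assigns the literal in any unit clause, then simplifies.
Assignments in order: x1 = T, x3 = F, x4 = T, x2 = T, x6 = T, x5 = F.
No further unit clauses remain.
Total variables assigned = 6.

6


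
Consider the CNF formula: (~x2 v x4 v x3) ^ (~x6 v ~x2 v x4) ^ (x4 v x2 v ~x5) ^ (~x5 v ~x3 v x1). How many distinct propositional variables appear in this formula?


Identify each distinct variable in the formula.
Variables found: x1, x2, x3, x4, x5, x6.
Total distinct variables = 6.

6


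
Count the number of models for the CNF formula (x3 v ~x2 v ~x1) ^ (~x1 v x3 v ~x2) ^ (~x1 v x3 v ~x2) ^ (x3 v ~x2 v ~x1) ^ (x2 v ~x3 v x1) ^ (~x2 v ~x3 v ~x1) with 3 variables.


Enumerate all 8 truth assignments over 3 variables.
Test each against every clause.
Satisfying assignments found: 5.

5


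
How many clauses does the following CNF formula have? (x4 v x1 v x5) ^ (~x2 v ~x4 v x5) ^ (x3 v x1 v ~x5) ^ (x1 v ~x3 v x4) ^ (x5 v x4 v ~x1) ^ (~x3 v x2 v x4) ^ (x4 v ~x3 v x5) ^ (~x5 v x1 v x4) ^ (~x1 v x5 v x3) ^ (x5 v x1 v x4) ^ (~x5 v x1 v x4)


Each group enclosed in parentheses joined by ^ is one clause.
Counting the conjuncts: 11 clauses.

11


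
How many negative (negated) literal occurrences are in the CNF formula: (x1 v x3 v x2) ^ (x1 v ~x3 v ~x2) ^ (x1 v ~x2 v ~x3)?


Scan each clause for negated literals.
Clause 1: 0 negative; Clause 2: 2 negative; Clause 3: 2 negative.
Total negative literal occurrences = 4.

4
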